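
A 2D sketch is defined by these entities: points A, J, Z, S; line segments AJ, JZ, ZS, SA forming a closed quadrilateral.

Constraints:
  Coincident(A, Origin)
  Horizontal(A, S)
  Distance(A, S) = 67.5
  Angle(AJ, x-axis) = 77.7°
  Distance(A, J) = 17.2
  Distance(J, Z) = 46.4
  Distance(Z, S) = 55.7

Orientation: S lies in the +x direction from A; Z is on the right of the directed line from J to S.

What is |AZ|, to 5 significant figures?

32.950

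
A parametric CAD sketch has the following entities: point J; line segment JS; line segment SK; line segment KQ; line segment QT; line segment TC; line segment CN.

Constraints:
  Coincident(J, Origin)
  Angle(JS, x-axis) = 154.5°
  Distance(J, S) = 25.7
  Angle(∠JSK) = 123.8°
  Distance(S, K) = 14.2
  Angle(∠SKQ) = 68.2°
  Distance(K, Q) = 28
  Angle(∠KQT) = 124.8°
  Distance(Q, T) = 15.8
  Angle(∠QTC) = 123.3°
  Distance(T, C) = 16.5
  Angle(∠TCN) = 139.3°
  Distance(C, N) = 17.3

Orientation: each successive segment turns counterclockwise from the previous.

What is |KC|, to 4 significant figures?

41.86

∠KQT = 124.8° gives QT at 17.70° from the x-axis; with |QT| = 15.8, T = (1.860, -8.427). ∠QTC = 123.3° gives TC at 74.40° from the x-axis; with |TC| = 16.5, C = (6.297, 7.465). Then |KC| = |C − K| = 41.86.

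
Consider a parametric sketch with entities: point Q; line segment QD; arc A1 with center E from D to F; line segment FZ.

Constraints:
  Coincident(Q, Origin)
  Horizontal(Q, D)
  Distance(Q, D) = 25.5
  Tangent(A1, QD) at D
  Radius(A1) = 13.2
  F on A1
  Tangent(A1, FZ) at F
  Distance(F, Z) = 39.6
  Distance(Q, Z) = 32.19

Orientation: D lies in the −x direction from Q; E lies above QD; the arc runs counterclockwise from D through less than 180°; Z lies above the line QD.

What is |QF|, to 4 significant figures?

17.09

Q is at the origin; Q and D share the same y with |QD| = 25.5 and D on the −x side, so D = (-25.50, 0.000). Tangency of A1 to QD means the radius ED is perpendicular to QD, so E = D + (0, 13.2) = (-25.50, 13.20). Since EF ⟂ FZ (tangency), |EZ| = √(13.2² + 39.6²) = 41.74 regardless of where F sits on A1. So Z lies on both circle(Q, 32.19) and circle(E, 41.74); the above-QD intersection is Z = (12.94, 29.48). F is the foot of the tangent from Z: F = (-16.77, 3.296).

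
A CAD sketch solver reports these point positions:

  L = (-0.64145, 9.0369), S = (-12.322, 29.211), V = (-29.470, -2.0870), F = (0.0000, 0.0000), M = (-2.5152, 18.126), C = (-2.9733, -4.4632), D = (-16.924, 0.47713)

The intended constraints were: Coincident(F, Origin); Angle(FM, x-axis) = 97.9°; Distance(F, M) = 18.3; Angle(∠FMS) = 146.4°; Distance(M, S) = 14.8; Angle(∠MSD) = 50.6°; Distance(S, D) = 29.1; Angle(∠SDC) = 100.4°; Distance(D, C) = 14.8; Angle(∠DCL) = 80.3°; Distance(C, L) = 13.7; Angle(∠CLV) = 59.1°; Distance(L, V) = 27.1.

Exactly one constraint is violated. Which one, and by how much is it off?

Distance(L, V) = 27.1 — off by 3.80.

F = (0.00, 0.00) ✓; FM at 97.90° ✓; |FM| = 18.30 ✓; ∠FMS = 146.4° ✓; |MS| = 14.80 ✓; ∠MSD = 50.60° ✓; |SD| = 29.10 ✓; ∠SDC = 100.4° ✓; |DC| = 14.80 ✓; ∠DCL = 80.30° ✓; |CL| = 13.70 ✓; ∠CLV = 59.10° ✓; |LV| = 30.90 ✗.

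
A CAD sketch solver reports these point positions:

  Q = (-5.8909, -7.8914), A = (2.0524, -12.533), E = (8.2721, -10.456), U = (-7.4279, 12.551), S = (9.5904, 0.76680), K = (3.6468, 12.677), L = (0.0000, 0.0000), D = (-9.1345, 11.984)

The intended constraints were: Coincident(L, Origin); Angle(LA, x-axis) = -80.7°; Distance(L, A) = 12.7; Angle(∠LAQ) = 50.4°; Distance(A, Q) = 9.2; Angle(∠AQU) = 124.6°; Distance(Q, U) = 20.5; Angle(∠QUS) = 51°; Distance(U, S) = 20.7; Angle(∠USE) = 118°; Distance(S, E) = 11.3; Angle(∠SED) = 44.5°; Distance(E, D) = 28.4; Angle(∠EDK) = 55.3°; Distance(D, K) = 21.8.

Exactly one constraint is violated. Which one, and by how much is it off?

Distance(D, K) = 21.8 — off by 9.00.

L = (0.00, 0.00) ✓; LA at -80.70° ✓; |LA| = 12.70 ✓; ∠LAQ = 50.40° ✓; |AQ| = 9.200 ✓; ∠AQU = 124.6° ✓; |QU| = 20.50 ✓; ∠QUS = 51.00° ✓; |US| = 20.70 ✓; ∠USE = 118.0° ✓; |SE| = 11.30 ✓; ∠SED = 44.50° ✓; |ED| = 28.40 ✓; ∠EDK = 55.30° ✓; |DK| = 12.80 ✗.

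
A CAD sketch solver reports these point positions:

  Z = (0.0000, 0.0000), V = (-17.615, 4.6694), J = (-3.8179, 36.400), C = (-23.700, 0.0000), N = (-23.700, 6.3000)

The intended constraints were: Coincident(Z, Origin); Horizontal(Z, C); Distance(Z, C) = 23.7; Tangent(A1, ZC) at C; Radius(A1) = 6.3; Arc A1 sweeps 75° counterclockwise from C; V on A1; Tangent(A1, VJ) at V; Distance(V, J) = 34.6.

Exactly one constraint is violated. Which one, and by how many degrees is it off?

Tangent(A1, VJ) at V — off by 8.50°.

Z = (0.00, 0.00) ✓; Z.y = 0.00, C.y = 0.00 ✓; |ZC| = 23.70 ✓; ∠(NC, CZ) = 90.00° ✓; |NC| = 6.300 ✓; bearing(N→V) − bearing(N→C) = 75.00° ✓; |NV| = 6.300 ✓; ∠(NV, VJ) = 98.50° ✗; |VJ| = 34.60 ✓.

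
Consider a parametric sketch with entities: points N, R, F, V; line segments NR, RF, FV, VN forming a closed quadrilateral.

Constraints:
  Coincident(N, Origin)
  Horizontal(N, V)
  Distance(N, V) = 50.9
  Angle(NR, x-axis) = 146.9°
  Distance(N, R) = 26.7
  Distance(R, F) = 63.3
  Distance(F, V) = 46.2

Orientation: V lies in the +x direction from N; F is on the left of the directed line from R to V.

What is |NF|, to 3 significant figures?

55.0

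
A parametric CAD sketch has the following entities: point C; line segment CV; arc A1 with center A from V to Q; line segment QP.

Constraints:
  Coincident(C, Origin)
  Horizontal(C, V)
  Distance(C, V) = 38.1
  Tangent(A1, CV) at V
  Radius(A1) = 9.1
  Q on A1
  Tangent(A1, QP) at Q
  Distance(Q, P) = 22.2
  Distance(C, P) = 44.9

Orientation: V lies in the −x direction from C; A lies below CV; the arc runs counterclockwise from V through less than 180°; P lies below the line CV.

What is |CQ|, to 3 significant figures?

47.6

Checks: |AQ| = 9.100 ✓; ∠(AQ, QP) = 90.00° ✓; |QP| = 22.20 ✓; |CP| = 44.90 ✓.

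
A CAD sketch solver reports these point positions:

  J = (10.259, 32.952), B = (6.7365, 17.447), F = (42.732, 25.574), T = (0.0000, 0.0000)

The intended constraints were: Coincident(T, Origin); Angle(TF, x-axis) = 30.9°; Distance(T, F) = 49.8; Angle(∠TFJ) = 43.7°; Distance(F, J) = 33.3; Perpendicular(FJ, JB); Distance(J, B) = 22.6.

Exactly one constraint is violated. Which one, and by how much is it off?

Distance(J, B) = 22.6 — off by 6.70.

T = (0.00, 0.00) ✓; TF at 30.90° ✓; |TF| = 49.80 ✓; ∠TFJ = 43.70° ✓; |FJ| = 33.30 ✓; ∠(FJ, JB) = 90.00° ✓; |JB| = 15.90 ✗.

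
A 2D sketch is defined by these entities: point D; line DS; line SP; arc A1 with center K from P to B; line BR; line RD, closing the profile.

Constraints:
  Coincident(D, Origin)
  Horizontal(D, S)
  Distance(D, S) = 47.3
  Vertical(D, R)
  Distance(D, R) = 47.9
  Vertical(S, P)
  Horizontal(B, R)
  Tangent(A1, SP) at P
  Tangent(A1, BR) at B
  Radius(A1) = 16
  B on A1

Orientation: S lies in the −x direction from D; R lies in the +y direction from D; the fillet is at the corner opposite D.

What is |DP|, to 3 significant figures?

57.1

D is at the origin; D and S share the same y with |DS| = 47.3 and S on the −x side, so S = (-47.3, 0.00). D and R share the same x with |DR| = 47.9 and R on the +y side, so R = (0.00, 47.9). The virtual corner opposite D is at (-47.3, 47.9). The tangent condition forces KP to be normal to SP and since A1 is tangent to BR there, KB ⟂ BR, with radius 16.0, so the center K sits 16.0 in from both sides at K = (-31.3, 31.9). That places the tangent points at P = (-47.3, 31.9) on SP and B = (-31.3, 47.9) on BR. Then |DP| = |P − D| = 57.1.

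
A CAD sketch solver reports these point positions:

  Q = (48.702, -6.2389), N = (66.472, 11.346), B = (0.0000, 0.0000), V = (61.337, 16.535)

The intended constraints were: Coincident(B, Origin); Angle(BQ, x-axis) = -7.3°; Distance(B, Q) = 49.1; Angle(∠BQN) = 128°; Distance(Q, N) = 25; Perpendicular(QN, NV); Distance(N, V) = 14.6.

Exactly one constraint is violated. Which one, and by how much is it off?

Distance(N, V) = 14.6 — off by 7.30.

B = (0.00, 0.00) ✓; BQ at -7.300° ✓; |BQ| = 49.10 ✓; ∠BQN = 128.0° ✓; |QN| = 25.00 ✓; ∠(QN, NV) = 90.00° ✓; |NV| = 7.300 ✗.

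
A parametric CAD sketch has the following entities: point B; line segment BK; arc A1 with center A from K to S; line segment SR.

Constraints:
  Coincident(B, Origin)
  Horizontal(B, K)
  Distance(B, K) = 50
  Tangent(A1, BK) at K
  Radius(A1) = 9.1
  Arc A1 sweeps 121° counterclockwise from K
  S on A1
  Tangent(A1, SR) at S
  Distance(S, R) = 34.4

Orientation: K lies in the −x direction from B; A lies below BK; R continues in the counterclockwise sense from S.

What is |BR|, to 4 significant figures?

58.98

B is at the origin; BK is horizontal with |BK| = 50.0 and K on the −x side, so K = (-50.00, 0.000). The tangent condition forces AK to be normal to BK, so A = K + (0, -9.1) = (-50.00, -9.100). On A1, K sits at bearing 90° from A; a 121° counterclockwise sweep puts S at bearing 211°, so S = A + 9.1·(cos 211°, sin 211°) = (-57.80, -13.79). The tangent condition forces AS to be normal to SR, so SR runs along (−sin 211°, cos 211°); with |SR| = 34.4, R = (-40.08, -43.27). Then |BR| = |R − B| = 58.98.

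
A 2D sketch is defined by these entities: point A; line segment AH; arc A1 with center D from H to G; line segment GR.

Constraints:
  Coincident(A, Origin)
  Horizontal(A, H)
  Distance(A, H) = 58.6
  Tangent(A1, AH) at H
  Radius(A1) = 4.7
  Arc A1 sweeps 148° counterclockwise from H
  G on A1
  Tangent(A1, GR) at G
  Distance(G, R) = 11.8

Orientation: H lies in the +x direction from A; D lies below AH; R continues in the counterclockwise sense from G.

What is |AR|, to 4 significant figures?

67.78

A is at the origin; AH is horizontal with |AH| = 58.6 and H on the +x side, so H = (58.60, 0.000). The tangent condition forces DH to be normal to AH, so D = H + (0, -4.7) = (58.60, -4.700). On A1, H sits at bearing 90° from D; a 148° counterclockwise sweep puts G at bearing 238°, so G = D + 4.7·(cos 238°, sin 238°) = (56.11, -8.686). The tangent condition forces DG to be normal to GR, so GR runs along (−sin 238°, cos 238°); with |GR| = 11.8, R = (66.12, -14.94). Then |AR| = |R − A| = 67.78.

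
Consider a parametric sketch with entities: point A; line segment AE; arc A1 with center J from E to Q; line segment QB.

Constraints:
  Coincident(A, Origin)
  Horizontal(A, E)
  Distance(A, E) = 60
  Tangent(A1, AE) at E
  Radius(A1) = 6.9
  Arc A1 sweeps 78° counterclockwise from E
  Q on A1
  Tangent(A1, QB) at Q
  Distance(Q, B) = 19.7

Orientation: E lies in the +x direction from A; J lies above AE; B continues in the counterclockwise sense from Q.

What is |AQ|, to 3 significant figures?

67.0

A is at the origin; AE is horizontal with |AE| = 60.0 and E on the +x side, so E = (60.0, 0.00). Since A1 is tangent to AE there, JE ⟂ AE, so J = E + (0, 6.9) = (60.0, 6.90). On A1, E sits at bearing -90° from J; a 78° counterclockwise sweep puts Q at bearing -12°, so Q = J + 6.9·(cos -12°, sin -12°) = (66.7, 5.47). Then |AQ| = |Q − A| = 67.0.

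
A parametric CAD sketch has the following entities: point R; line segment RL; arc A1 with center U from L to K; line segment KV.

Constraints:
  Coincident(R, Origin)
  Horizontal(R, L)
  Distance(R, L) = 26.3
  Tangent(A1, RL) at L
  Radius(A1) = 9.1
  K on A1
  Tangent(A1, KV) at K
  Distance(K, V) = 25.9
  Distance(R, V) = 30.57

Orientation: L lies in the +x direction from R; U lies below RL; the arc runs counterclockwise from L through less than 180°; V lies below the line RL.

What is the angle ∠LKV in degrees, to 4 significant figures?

146.3°

R is at the origin; R and L share the same y with |RL| = 26.3 and L on the +x side, so L = (26.30, 0.000). Since A1 is tangent to RL there, UL ⟂ RL, so U = L + (0, -9.1) = (26.30, -9.100). Since UK ⟂ KV (tangency), |UV| = √(9.1² + 25.9²) = 27.45 regardless of where K sits on A1. So V lies on both circle(R, 30.57) and circle(U, 27.45); the below-RL intersection is V = (7.950, -29.52). K is the foot of the tangent from V: K = (17.90, -5.605).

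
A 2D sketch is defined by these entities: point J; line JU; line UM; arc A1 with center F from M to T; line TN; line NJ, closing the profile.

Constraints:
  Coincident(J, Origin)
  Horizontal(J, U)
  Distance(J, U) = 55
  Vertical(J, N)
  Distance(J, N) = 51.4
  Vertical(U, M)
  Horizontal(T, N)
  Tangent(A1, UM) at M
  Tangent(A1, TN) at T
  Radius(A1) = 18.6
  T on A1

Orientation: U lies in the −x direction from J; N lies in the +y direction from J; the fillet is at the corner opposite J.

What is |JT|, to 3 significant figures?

63.0

J is at the origin; JU is horizontal with |JU| = 55.0 and U on the −x side, so U = (-55.0, 0.00). JN is vertical with |JN| = 51.4 and N on the +y side, so N = (0.00, 51.4). The virtual corner opposite J is at (-55.0, 51.4). Tangency of A1 to UM means the radius FM is perpendicular to UM and since A1 is tangent to TN there, FT ⟂ TN, with radius 18.6, so the center F sits 18.6 in from both sides at F = (-36.4, 32.8). That places the tangent points at M = (-55.0, 32.8) on UM and T = (-36.4, 51.4) on TN. Then |JT| = |T − J| = 63.0.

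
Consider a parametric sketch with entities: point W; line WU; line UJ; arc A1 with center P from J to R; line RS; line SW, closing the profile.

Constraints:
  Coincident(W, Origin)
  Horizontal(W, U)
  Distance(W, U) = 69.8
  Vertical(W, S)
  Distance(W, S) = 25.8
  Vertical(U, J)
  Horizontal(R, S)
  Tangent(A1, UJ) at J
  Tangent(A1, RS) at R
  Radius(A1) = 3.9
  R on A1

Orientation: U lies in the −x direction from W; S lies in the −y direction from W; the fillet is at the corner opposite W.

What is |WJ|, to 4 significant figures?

73.15

The virtual corner opposite W is at (-69.80, -25.80). Tangency of A1 to UJ means the radius PJ is perpendicular to UJ and A1 meets RS tangentially, so PR is at right angles to RS, with radius 3.9, so the center P sits 3.9 in from both sides at P = (-65.90, -21.90). That places the tangent points at J = (-69.80, -21.90) on UJ and R = (-65.90, -25.80) on RS. Then |WJ| = |J − W| = 73.15.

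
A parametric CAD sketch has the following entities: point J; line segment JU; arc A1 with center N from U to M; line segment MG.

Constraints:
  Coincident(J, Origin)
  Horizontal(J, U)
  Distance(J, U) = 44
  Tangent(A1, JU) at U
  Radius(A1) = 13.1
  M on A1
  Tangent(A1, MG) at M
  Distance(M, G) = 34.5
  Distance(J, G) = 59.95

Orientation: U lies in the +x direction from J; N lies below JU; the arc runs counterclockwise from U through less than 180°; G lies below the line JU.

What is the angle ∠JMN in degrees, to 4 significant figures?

148.5°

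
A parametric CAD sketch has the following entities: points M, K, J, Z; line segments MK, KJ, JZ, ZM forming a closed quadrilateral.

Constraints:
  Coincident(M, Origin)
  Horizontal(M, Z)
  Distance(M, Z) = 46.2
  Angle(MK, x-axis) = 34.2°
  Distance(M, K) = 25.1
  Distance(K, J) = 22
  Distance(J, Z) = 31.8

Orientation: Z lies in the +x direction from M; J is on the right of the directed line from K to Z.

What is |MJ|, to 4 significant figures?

16.83

Checks: |KJ| = 22.00 ✓; |JZ| = 31.80 ✓.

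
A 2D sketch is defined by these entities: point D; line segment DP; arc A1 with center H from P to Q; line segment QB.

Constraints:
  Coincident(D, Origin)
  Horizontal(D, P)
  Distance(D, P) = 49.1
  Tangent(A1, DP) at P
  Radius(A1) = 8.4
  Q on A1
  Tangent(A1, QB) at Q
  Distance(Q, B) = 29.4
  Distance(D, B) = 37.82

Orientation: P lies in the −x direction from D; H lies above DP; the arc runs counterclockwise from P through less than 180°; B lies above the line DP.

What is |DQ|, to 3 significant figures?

42.3

D is at the origin; DP is horizontal with |DP| = 49.1 and P on the −x side, so P = (-49.1, 0.00). The tangent condition forces HP to be normal to DP, so H = P + (0, 8.4) = (-49.1, 8.40). Since HQ ⟂ QB (tangency), |HB| = √(8.4² + 29.4²) = 30.6 regardless of where Q sits on A1. So B lies on both circle(D, 37.82) and circle(H, 30.6); the above-DP intersection is B = (-25.5, 27.9). Q is the foot of the tangent from B: Q = (-42.2, 3.65).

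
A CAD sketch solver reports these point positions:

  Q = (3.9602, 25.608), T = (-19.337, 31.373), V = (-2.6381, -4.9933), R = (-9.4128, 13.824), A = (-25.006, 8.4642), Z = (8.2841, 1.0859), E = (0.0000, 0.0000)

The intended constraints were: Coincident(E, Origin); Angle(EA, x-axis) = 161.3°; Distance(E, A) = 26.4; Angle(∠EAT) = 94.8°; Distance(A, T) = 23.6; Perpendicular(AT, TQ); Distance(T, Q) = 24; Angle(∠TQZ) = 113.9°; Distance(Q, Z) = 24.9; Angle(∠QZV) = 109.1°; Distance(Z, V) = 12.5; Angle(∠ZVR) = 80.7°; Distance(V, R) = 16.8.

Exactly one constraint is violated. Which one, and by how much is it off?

Distance(V, R) = 16.8 — off by 3.20.

E = (0.00, 0.00) ✓; EA at 161.3° ✓; |EA| = 26.40 ✓; ∠EAT = 94.80° ✓; |AT| = 23.60 ✓; ∠(AT, TQ) = 90.00° ✓; |TQ| = 24.00 ✓; ∠TQZ = 113.9° ✓; |QZ| = 24.90 ✓; ∠QZV = 109.1° ✓; |ZV| = 12.50 ✓; ∠ZVR = 80.70° ✓; |VR| = 20.00 ✗.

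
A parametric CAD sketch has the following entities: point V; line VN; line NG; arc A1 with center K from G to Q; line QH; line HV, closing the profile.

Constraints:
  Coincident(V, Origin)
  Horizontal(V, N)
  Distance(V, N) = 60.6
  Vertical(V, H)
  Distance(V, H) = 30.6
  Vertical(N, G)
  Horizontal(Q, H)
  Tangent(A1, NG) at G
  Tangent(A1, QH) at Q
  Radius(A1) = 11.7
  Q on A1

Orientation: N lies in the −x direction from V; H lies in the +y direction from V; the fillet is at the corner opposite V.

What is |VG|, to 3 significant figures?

63.5

The virtual corner opposite V is at (-60.6, 30.6). Tangency of A1 to NG means the radius KG is perpendicular to NG and tangency of A1 to QH means the radius KQ is perpendicular to QH, with radius 11.7, so the center K sits 11.7 in from both sides at K = (-48.9, 18.9). That places the tangent points at G = (-60.6, 18.9) on NG and Q = (-48.9, 30.6) on QH. Then |VG| = |G − V| = 63.5.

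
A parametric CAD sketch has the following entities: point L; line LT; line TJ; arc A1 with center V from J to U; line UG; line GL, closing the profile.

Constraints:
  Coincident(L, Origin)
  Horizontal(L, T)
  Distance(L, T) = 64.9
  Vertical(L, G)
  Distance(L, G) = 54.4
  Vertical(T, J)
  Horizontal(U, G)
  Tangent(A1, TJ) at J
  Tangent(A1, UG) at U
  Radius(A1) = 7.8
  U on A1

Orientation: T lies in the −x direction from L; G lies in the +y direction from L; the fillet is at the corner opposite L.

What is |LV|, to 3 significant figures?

73.7

L is at the origin; L and T share the same y with |LT| = 64.9 and T on the −x side, so T = (-64.9, 0.00). L and G share the same x with |LG| = 54.4 and G on the +y side, so G = (0.00, 54.4). The virtual corner opposite L is at (-64.9, 54.4). A1 meets TJ tangentially, so VJ is at right angles to TJ and the tangent condition forces VU to be normal to UG, with radius 7.8, so the center V sits 7.8 in from both sides at V = (-57.1, 46.6). Then |LV| = |V − L| = 73.7.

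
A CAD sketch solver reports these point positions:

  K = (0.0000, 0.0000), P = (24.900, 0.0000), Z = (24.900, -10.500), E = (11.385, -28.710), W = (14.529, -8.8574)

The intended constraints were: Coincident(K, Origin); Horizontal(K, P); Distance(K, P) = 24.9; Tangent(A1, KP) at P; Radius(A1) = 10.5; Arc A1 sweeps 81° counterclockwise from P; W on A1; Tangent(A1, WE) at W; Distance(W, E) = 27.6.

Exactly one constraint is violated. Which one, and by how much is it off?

Distance(W, E) = 27.6 — off by 7.50.

K = (0.00, 0.00) ✓; K.y = 0.00, P.y = 0.00 ✓; |KP| = 24.90 ✓; ∠(ZP, PK) = 90.00° ✓; |ZP| = 10.50 ✓; bearing(Z→W) − bearing(Z→P) = 81.00° ✓; |ZW| = 10.50 ✓; ∠(ZW, WE) = 90.00° ✓; |WE| = 20.10 ✗.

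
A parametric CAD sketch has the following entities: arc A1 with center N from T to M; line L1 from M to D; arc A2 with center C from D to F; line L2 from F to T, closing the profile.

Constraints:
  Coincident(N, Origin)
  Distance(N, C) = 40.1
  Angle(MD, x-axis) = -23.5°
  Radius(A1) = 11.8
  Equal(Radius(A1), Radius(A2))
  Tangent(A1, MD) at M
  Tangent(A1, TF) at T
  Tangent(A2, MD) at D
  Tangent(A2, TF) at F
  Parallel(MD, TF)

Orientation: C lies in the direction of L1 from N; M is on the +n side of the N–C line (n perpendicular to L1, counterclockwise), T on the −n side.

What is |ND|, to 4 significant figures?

41.80

The slot axis is L1's direction at -23.5°, so u = (cos -23.5°, sin -23.5°) = (0.9171, -0.3987) and n = (−sin -23.5°, cos -23.5°) = (0.3987, 0.9171). N is at the origin and C lies 40.1 along u from N, so C = 40.1·u = (36.77, -15.99). Tangency of A1 to both parallel lines with radius 11.8 puts M and T at N ± 11.8·n: M = (4.705, 10.82), T = (-4.705, -10.82). Equal radii place D and F the same way about C: D = C + 11.8·n = (41.48, -5.169), F = C − 11.8·n = (32.07, -26.81). Then |ND| = |D − N| = 41.80.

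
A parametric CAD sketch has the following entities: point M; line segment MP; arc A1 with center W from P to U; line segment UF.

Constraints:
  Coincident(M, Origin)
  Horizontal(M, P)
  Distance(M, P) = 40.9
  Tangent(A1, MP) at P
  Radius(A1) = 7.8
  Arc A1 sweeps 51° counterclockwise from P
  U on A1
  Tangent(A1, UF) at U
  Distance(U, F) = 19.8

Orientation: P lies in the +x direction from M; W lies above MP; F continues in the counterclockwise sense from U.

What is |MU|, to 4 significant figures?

47.05

M is at the origin; MP is horizontal with |MP| = 40.9 and P on the +x side, so P = (40.90, 0.000). A1 meets MP tangentially, so WP is at right angles to MP, so W = P + (0, 7.8) = (40.90, 7.800). On A1, P sits at bearing -90° from W; a 51° counterclockwise sweep puts U at bearing -39°, so U = W + 7.8·(cos -39°, sin -39°) = (46.96, 2.891). Then |MU| = |U − M| = 47.05.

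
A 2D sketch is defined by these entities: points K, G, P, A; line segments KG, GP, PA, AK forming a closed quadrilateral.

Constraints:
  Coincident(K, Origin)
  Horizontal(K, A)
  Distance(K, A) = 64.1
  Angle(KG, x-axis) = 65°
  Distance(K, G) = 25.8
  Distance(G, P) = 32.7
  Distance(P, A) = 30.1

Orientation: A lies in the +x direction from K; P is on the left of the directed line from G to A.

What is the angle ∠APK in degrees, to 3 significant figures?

106°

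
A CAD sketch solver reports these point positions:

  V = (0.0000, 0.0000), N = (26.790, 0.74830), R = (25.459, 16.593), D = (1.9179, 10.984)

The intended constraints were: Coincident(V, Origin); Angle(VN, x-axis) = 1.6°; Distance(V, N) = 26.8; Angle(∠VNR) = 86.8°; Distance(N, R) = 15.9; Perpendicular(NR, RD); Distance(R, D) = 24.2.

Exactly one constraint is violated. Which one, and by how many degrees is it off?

Perpendicular(NR, RD) — off by 8.60°.

V = (0.00, 0.00) ✓; VN at 1.600° ✓; |VN| = 26.80 ✓; ∠VNR = 86.80° ✓; |NR| = 15.90 ✓; ∠(NR, RD) = 98.60° ✗; |RD| = 24.20 ✓.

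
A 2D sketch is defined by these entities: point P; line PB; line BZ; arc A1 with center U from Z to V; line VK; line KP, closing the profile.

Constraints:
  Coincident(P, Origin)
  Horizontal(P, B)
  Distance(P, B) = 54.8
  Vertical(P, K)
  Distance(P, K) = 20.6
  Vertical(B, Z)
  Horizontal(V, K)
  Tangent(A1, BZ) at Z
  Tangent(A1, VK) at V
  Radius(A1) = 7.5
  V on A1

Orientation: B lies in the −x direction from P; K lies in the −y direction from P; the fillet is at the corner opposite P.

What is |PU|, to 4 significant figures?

49.08

P is at the origin; PB is horizontal with |PB| = 54.8 and B on the −x side, so B = (-54.80, 0.000). P and K share the same x with |PK| = 20.6 and K on the −y side, so K = (0.000, -20.60). The virtual corner opposite P is at (-54.80, -20.60). Since A1 is tangent to BZ there, UZ ⟂ BZ and tangency of A1 to VK means the radius UV is perpendicular to VK, with radius 7.5, so the center U sits 7.5 in from both sides at U = (-47.30, -13.10). Then |PU| = |U − P| = 49.08.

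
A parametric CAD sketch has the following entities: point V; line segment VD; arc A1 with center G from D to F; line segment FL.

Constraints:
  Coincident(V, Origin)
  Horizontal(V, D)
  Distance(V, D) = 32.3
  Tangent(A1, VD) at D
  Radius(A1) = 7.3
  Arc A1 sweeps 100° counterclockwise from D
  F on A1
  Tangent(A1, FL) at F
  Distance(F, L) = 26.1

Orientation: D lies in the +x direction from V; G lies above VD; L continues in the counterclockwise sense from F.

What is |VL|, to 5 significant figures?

48.954

On A1, D sits at bearing -90° from G; a 100° counterclockwise sweep puts F at bearing 10°, so F = G + 7.3·(cos 10°, sin 10°) = (39.489, 8.5676). Since A1 is tangent to FL there, GF ⟂ FL, so FL runs along (−sin 10°, cos 10°); with |FL| = 26.1, L = (34.957, 34.271). Then |VL| = |L − V| = 48.954.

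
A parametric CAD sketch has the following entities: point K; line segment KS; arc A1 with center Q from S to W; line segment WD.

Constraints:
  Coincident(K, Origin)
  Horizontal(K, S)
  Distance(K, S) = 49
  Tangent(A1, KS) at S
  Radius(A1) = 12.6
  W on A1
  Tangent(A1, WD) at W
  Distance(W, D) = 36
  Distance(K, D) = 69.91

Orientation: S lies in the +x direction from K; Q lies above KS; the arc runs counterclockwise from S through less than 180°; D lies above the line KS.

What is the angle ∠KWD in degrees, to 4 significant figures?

85.02°

K is at the origin; K and S share the same y with |KS| = 49.0 and S on the +x side, so S = (49.00, 0.000). A1 meets KS tangentially, so QS is at right angles to KS, so Q = S + (0, 12.6) = (49.00, 12.60). Since QW ⟂ WD (tangency), |QD| = √(12.6² + 36.0²) = 38.14 regardless of where W sits on A1. So D lies on both circle(K, 69.91) and circle(Q, 38.14); the above-KS intersection is D = (48.10, 50.73). W is the foot of the tangent from D: W = (60.79, 17.04).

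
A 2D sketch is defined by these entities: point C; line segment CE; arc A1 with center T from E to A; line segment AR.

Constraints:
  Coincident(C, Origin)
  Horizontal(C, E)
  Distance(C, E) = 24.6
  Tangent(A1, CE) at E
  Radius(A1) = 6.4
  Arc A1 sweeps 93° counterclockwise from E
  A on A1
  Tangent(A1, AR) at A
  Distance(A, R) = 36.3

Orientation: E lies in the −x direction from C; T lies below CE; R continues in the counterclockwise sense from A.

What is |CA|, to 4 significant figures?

31.71

A1 meets CE tangentially, so TE is at right angles to CE, so T = E + (0, -6.4) = (-24.60, -6.400). On A1, E sits at bearing 90° from T; a 93° counterclockwise sweep puts A at bearing 183°, so A = T + 6.4·(cos 183°, sin 183°) = (-30.99, -6.735). Then |CA| = |A − C| = 31.71.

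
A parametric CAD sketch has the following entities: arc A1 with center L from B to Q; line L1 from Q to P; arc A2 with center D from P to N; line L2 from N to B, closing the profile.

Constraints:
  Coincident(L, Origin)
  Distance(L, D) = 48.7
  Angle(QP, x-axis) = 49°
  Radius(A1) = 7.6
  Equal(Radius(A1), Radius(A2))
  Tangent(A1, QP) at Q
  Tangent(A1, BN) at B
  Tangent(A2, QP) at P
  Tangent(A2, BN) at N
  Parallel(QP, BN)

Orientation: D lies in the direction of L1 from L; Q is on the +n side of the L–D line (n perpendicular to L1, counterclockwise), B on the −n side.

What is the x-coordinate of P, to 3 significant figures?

26.2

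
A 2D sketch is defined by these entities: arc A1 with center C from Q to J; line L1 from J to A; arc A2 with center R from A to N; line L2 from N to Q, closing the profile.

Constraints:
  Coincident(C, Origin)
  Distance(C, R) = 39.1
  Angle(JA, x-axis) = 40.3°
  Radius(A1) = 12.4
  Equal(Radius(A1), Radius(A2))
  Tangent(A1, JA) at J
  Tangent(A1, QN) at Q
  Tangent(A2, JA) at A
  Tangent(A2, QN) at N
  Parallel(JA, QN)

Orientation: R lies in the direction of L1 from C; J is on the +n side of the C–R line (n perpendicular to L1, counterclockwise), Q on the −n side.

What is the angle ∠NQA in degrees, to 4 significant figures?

32.39°

The slot axis is L1's direction at 40.3°, so u = (cos 40.3°, sin 40.3°) = (0.7627, 0.6468) and n = (−sin 40.3°, cos 40.3°) = (-0.6468, 0.7627). C is at the origin and R lies 39.1 along u from C, so R = 39.1·u = (29.82, 25.29). Tangency of A1 to both parallel lines with radius 12.4 puts J and Q at C ± 12.4·n: J = (-8.020, 9.457), Q = (8.020, -9.457). Equal radii place A and N the same way about R: A = R + 12.4·n = (21.80, 34.75), N = R − 12.4·n = (37.84, 15.83). Then cos ∠NQA = QN·QA / (|QN||QA|), giving 32.39°.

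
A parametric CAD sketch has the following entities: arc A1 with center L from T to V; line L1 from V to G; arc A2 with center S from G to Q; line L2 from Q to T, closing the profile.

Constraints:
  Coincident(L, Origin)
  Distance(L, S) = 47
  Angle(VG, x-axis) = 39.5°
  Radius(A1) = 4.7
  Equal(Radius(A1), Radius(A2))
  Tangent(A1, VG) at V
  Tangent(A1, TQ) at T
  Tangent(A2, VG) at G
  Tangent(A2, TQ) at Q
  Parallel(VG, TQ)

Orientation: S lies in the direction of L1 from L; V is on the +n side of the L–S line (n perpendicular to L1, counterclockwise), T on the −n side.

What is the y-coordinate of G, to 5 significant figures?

33.522

Tangency of A1 to both parallel lines with radius 4.7 puts V and T at L ± 4.7·n: V = (-2.9896, 3.6266), T = (2.9896, -3.6266). Equal radii place G and Q the same way about S: G = S + 4.7·n = (33.277, 33.522), Q = S − 4.7·n = (39.256, 26.269). So G.y = 33.522.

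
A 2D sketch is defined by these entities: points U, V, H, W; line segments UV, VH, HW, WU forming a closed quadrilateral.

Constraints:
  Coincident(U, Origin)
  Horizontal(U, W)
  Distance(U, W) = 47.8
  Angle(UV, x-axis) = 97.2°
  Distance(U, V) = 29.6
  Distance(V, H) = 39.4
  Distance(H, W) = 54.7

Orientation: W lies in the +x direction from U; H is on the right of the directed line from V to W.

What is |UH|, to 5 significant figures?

11.626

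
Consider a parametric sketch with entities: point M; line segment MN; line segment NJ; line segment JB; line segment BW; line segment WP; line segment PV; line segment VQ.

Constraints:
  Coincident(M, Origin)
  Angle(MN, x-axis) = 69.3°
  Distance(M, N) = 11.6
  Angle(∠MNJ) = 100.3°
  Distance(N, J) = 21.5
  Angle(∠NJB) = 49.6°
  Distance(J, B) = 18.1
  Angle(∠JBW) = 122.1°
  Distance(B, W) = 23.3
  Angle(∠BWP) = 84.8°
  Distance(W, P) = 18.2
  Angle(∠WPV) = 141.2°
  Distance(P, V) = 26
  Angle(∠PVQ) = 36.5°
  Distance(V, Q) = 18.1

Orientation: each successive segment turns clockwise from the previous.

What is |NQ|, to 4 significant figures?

8.764

M is at the origin; MN runs at 69.3° with length 11.6, so N = (4.100, 10.85). ∠MNJ = 100.3° gives NJ at -10.40° from the x-axis; with |NJ| = 21.5, J = (25.25, 6.970). ∠NJB = 49.6° gives JB at -140.8° from the x-axis; with |JB| = 18.1, B = (11.22, -4.470). ∠JBW = 122.1° gives BW at 161.3° from the x-axis; with |BW| = 23.3, W = (-10.85, 3.001). ∠BWP = 84.8° gives WP at 66.10° from the x-axis; with |WP| = 18.2, P = (-3.476, 19.64). ∠WPV = 141.2° gives PV at 27.30° from the x-axis; with |PV| = 26.0, V = (19.63, 31.56). ∠PVQ = 36.5° gives VQ at -116.2° from the x-axis; with |VQ| = 18.1, Q = (11.64, 15.32). Then |NQ| = |Q − N| = 8.764.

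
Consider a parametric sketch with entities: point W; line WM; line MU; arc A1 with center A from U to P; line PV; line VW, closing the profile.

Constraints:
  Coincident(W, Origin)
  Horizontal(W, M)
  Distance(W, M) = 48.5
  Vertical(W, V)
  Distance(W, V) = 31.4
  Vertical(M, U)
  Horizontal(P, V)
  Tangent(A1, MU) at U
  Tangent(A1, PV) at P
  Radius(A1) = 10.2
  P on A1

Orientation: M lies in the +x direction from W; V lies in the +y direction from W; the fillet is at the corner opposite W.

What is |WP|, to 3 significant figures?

49.5

W is at the origin; W and M share the same y with |WM| = 48.5 and M on the +x side, so M = (48.5, 0.00). WV is vertical with |WV| = 31.4 and V on the +y side, so V = (0.00, 31.4). The virtual corner opposite W is at (48.5, 31.4). A1 meets MU tangentially, so AU is at right angles to MU and A1 meets PV tangentially, so AP is at right angles to PV, with radius 10.2, so the center A sits 10.2 in from both sides at A = (38.3, 21.2). That places the tangent points at U = (48.5, 21.2) on MU and P = (38.3, 31.4) on PV. Then |WP| = |P − W| = 49.5.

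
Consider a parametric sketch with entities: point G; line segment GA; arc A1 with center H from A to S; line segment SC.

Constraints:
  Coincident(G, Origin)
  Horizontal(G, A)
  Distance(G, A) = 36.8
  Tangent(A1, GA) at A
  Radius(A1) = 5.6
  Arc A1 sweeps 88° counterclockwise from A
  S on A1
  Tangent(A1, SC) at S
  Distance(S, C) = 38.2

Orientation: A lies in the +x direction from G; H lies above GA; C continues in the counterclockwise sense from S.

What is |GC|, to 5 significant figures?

61.738

G is at the origin; G and A share the same y with |GA| = 36.8 and A on the +x side, so A = (36.800, 0.0000). Since A1 is tangent to GA there, HA ⟂ GA, so H = A + (0, 5.6) = (36.800, 5.6000). On A1, A sits at bearing -90° from H; an 88° counterclockwise sweep puts S at bearing -2°, so S = H + 5.6·(cos -2°, sin -2°) = (42.397, 5.4046). Since A1 is tangent to SC there, HS ⟂ SC, so SC runs along (−sin -2°, cos -2°); with |SC| = 38.2, C = (43.730, 43.581). Then |GC| = |C − G| = 61.738.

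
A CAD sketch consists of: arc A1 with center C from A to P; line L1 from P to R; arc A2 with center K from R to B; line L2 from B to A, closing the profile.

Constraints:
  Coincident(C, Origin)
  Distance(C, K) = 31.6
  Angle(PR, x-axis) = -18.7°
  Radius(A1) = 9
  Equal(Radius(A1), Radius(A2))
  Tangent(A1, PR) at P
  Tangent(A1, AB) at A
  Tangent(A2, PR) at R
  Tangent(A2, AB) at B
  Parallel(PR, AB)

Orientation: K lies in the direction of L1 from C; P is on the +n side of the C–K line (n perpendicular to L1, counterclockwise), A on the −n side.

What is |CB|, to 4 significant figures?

32.86

The slot axis is L1's direction at -18.7°, so u = (cos -18.7°, sin -18.7°) = (0.9472, -0.3206) and n = (−sin -18.7°, cos -18.7°) = (0.3206, 0.9472). C is at the origin and K lies 31.6 along u from C, so K = 31.6·u = (29.93, -10.13). Tangency of A1 to both parallel lines with radius 9.0 puts P and A at C ± 9.0·n: P = (2.886, 8.525), A = (-2.886, -8.525). Equal radii place R and B the same way about K: R = K + 9.0·n = (32.82, -1.606), B = K − 9.0·n = (27.05, -18.66). Then |CB| = |B − C| = 32.86.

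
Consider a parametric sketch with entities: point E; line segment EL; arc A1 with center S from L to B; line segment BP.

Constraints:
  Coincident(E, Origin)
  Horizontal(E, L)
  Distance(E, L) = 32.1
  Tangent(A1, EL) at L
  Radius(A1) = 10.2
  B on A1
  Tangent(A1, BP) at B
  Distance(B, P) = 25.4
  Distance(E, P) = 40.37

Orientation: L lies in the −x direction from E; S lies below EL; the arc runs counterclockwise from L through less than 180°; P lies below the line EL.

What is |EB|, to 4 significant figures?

42.83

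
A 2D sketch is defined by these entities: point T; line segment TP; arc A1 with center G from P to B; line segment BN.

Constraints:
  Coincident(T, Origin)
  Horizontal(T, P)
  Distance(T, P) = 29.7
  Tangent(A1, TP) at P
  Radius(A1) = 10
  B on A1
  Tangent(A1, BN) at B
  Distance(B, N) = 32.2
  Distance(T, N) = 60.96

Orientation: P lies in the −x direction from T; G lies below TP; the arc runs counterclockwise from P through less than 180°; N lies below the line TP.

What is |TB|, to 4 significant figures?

40.18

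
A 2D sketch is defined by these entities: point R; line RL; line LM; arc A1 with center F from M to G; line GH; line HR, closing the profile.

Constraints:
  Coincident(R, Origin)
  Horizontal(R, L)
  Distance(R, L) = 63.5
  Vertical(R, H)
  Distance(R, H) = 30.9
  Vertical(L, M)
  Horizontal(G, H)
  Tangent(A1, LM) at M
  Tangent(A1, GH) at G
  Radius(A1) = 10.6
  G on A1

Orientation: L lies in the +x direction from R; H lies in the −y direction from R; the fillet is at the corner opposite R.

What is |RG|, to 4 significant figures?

61.26

The virtual corner opposite R is at (63.50, -30.90). A1 meets LM tangentially, so FM is at right angles to LM and tangency of A1 to GH means the radius FG is perpendicular to GH, with radius 10.6, so the center F sits 10.6 in from both sides at F = (52.90, -20.30). That places the tangent points at M = (63.50, -20.30) on LM and G = (52.90, -30.90) on GH. Then |RG| = |G − R| = 61.26.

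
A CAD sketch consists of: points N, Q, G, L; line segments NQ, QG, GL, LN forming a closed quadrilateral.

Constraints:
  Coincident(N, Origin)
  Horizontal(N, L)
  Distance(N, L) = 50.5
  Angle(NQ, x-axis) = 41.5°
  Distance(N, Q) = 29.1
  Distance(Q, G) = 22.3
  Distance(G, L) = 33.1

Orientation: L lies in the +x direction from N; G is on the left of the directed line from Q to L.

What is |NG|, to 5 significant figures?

51.271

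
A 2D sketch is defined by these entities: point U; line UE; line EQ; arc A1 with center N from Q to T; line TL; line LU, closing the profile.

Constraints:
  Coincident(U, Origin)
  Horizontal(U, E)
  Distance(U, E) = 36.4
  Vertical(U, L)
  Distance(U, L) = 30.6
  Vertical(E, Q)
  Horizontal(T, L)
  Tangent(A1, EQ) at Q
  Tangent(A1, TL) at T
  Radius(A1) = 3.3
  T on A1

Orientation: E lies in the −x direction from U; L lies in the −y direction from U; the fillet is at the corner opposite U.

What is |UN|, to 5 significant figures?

42.906

U is at the origin; U and E share the same y with |UE| = 36.4 and E on the −x side, so E = (-36.400, 0.0000). UL is vertical with |UL| = 30.6 and L on the −y side, so L = (0.0000, -30.600). The virtual corner opposite U is at (-36.400, -30.600). Tangency of A1 to EQ means the radius NQ is perpendicular to EQ and since A1 is tangent to TL there, NT ⟂ TL, with radius 3.3, so the center N sits 3.3 in from both sides at N = (-33.100, -27.300). Then |UN| = |N − U| = 42.906.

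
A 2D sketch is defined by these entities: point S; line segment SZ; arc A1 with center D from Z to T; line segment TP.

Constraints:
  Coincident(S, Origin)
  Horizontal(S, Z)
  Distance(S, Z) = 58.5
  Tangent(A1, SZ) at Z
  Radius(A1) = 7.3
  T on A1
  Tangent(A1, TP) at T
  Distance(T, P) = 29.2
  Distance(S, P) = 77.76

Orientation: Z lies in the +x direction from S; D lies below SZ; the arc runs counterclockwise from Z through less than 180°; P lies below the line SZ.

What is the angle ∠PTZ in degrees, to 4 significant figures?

117.5°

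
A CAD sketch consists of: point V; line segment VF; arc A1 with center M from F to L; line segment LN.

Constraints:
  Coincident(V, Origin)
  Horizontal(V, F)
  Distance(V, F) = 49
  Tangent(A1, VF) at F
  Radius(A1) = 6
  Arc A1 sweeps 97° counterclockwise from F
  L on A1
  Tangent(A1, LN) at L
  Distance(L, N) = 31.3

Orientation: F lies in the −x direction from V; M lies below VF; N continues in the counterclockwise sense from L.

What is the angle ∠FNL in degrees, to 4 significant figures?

10.24°

On A1, F sits at bearing 90° from M; a 97° counterclockwise sweep puts L at bearing 187°, so L = M + 6.0·(cos 187°, sin 187°) = (-54.96, -6.731). Since A1 is tangent to LN there, ML ⟂ LN, so LN runs along (−sin 187°, cos 187°); with |LN| = 31.3, N = (-51.14, -37.80). Then cos ∠FNL = NF·NL / (|NF||NL|), giving 10.24°.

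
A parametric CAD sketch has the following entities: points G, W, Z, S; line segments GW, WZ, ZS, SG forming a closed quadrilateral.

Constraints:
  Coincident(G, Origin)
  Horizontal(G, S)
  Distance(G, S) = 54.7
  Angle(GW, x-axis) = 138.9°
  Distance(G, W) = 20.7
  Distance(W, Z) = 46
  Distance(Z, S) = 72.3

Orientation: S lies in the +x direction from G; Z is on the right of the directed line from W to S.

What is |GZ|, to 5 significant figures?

33.616

Checks: |WZ| = 46.00 ✓; |ZS| = 72.30 ✓.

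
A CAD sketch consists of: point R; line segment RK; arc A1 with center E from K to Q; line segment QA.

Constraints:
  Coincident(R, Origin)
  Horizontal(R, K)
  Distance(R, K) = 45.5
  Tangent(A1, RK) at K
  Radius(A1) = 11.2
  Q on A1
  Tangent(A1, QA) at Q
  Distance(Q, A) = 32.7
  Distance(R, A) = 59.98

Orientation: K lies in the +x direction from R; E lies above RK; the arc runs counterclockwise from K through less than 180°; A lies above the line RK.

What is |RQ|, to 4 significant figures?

57.74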